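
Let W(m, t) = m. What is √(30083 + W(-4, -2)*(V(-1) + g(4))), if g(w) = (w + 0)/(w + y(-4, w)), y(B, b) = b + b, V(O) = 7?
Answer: √270483/3 ≈ 173.36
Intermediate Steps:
y(B, b) = 2*b
g(w) = ⅓ (g(w) = (w + 0)/(w + 2*w) = w/((3*w)) = w*(1/(3*w)) = ⅓)
√(30083 + W(-4, -2)*(V(-1) + g(4))) = √(30083 - 4*(7 + ⅓)) = √(30083 - 4*22/3) = √(30083 - 88/3) = √(90161/3) = √270483/3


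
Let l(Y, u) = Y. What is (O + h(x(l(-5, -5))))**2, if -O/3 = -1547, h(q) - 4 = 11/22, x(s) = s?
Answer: 86322681/4 ≈ 2.1581e+7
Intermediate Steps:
h(q) = 9/2 (h(q) = 4 + 11/22 = 4 + 11*(1/22) = 4 + 1/2 = 9/2)
O = 4641 (O = -3*(-1547) = 4641)
(O + h(x(l(-5, -5))))**2 = (4641 + 9/2)**2 = (9291/2)**2 = 86322681/4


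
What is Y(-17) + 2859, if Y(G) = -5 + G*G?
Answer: 3143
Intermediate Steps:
Y(G) = -5 + G²
Y(-17) + 2859 = (-5 + (-17)²) + 2859 = (-5 + 289) + 2859 = 284 + 2859 = 3143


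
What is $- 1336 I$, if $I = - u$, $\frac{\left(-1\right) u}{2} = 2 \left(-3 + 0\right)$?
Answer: $16032$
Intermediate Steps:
$u = 12$ ($u = - 2 \cdot 2 \left(-3 + 0\right) = - 2 \cdot 2 \left(-3\right) = \left(-2\right) \left(-6\right) = 12$)
$I = -12$ ($I = \left(-1\right) 12 = -12$)
$- 1336 I = \left(-1336\right) \left(-12\right) = 16032$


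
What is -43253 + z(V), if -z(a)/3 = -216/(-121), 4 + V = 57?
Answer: -5234261/121 ≈ -43258.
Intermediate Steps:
V = 53 (V = -4 + 57 = 53)
z(a) = -648/121 (z(a) = -(-648)/(-121) = -(-648)*(-1)/121 = -3*216/121 = -648/121)
-43253 + z(V) = -43253 - 648/121 = -5234261/121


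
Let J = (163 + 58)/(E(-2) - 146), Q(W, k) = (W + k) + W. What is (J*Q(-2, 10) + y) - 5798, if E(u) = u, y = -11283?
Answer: -1264657/74 ≈ -17090.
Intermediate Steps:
Q(W, k) = k + 2*W
J = -221/148 (J = (163 + 58)/(-2 - 146) = 221/(-148) = 221*(-1/148) = -221/148 ≈ -1.4932)
(J*Q(-2, 10) + y) - 5798 = (-221*(10 + 2*(-2))/148 - 11283) - 5798 = (-221*(10 - 4)/148 - 11283) - 5798 = (-221/148*6 - 11283) - 5798 = (-663/74 - 11283) - 5798 = -835605/74 - 5798 = -1264657/74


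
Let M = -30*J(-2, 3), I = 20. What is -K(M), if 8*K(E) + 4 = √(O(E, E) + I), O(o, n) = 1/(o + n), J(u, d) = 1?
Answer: ½ - √17985/240 ≈ -0.058784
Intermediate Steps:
M = -30 (M = -30*1 = -30)
O(o, n) = 1/(n + o)
K(E) = -½ + √(20 + 1/(2*E))/8 (K(E) = -½ + √(1/(E + E) + 20)/8 = -½ + √(1/(2*E) + 20)/8 = -½ + √(20 + 1/(2*E))/8)
-K(M) = -(-½ + √2*√((1 + 40*(-30))/(-30))/16) = -(-½ + √2*√(-(1 - 1200)/30)/16) = -(-½ + √2*√(-1/30*(-1199))/16) = -(-½ + √2*√(1199/30)/16) = -(-½ + √2*(√35970/30)/16) = -(-½ + √17985/240) = ½ - √17985/240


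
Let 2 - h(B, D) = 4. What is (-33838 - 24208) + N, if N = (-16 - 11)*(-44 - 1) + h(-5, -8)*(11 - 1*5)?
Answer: -56843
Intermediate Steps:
h(B, D) = -2 (h(B, D) = 2 - 1*4 = 2 - 4 = -2)
N = 1203 (N = (-16 - 11)*(-44 - 1) - 2*(11 - 1*5) = -27*(-45) - 2*(11 - 5) = 1215 - 2*6 = 1215 - 12 = 1203)
(-33838 - 24208) + N = (-33838 - 24208) + 1203 = -58046 + 1203 = -56843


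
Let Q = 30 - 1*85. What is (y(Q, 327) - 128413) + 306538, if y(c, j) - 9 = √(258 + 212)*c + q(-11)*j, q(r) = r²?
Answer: 217701 - 55*√470 ≈ 2.1651e+5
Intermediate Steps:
Q = -55 (Q = 30 - 85 = -55)
y(c, j) = 9 + 121*j + c*√470 (y(c, j) = 9 + (√(258 + 212)*c + (-11)²*j) = 9 + (√470*c + 121*j) = 9 + (c*√470 + 121*j) = 9 + (121*j + c*√470) = 9 + 121*j + c*√470)
(y(Q, 327) - 128413) + 306538 = ((9 + 121*327 - 55*√470) - 128413) + 306538 = ((9 + 39567 - 55*√470) - 128413) + 306538 = ((39576 - 55*√470) - 128413) + 306538 = (-88837 - 55*√470) + 306538 = 217701 - 55*√470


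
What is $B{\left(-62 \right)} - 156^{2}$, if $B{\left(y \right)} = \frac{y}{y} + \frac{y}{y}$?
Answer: $-24334$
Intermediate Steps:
$B{\left(y \right)} = 2$ ($B{\left(y \right)} = 1 + 1 = 2$)
$B{\left(-62 \right)} - 156^{2} = 2 - 156^{2} = 2 - 24336 = -24334$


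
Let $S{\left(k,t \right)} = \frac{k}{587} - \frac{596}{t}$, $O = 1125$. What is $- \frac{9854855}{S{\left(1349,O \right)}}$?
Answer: $- \frac{6507899870625}{1167773} \approx -5.5729 \cdot 10^{6}$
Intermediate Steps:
$S{\left(k,t \right)} = - \frac{596}{t} + \frac{k}{587}$ ($S{\left(k,t \right)} = k \frac{1}{587} - \frac{596}{t} = \frac{k}{587} - \frac{596}{t} = - \frac{596}{t} + \frac{k}{587}$)
$- \frac{9854855}{S{\left(1349,O \right)}} = - \frac{9854855}{- \frac{596}{1125} + \frac{1}{587} \cdot 1349} = - \frac{9854855}{\left(-596\right) \frac{1}{1125} + \frac{1349}{587}} = - \frac{9854855}{- \frac{596}{1125} + \frac{1349}{587}} = - \frac{9854855}{\frac{1167773}{660375}} = \left(-9854855\right) \frac{660375}{1167773} = - \frac{6507899870625}{1167773}$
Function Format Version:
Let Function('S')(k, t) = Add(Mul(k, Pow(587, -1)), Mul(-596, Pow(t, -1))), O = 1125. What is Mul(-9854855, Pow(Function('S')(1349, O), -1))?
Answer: Rational(-6507899870625, 1167773) ≈ -5.5729e+6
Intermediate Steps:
Function('S')(k, t) = Add(Mul(-596, Pow(t, -1)), Mul(Rational(1, 587), k)) (Function('S')(k, t) = Add(Mul(k, Rational(1, 587)), Mul(-596, Pow(t, -1))) = Add(Mul(Rational(1, 587), k), Mul(-596, Pow(t, -1))) = Add(Mul(-596, Pow(t, -1)), Mul(Rational(1, 587), k)))
Mul(-9854855, Pow(Function('S')(1349, O), -1)) = Mul(-9854855, Pow(Add(Mul(-596, Pow(1125, -1)), Mul(Rational(1, 587), 1349)), -1)) = Mul(-9854855, Pow(Add(Mul(-596, Rational(1, 1125)), Rational(1349, 587)), -1)) = Mul(-9854855, Pow(Add(Rational(-596, 1125), Rational(1349, 587)), -1)) = Mul(-9854855, Pow(Rational(1167773, 660375), -1)) = Mul(-9854855, Rational(660375, 1167773)) = Rational(-6507899870625, 1167773)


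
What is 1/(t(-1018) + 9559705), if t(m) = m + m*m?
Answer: 1/10595011 ≈ 9.4384e-8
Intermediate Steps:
t(m) = m + m**2
1/(t(-1018) + 9559705) = 1/(-1018*(1 - 1018) + 9559705) = 1/(-1018*(-1017) + 9559705) = 1/(1035306 + 9559705) = 1/10595011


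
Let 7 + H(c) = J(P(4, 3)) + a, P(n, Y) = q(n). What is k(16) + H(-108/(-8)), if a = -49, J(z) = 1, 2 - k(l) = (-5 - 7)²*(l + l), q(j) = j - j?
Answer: -4661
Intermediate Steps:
q(j) = 0
k(l) = 2 - 288*l (k(l) = 2 - (-5 - 7)²*(l + l) = 2 - (-12)²*2*l = 2 - 144*2*l = 2 - 288*l)
P(n, Y) = 0
H(c) = -55 (H(c) = -7 + (1 - 49) = -7 - 48 = -55)
k(16) + H(-108/(-8)) = (2 - 288*16) - 55 = (2 - 4608) - 55 = -4606 - 55 = -4661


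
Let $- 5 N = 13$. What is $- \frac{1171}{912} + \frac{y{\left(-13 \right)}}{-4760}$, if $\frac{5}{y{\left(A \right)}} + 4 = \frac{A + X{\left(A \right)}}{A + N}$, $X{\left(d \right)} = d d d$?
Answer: $- \frac{57551479}{44822064} \approx -1.284$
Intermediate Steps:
$N = - \frac{13}{5}$ ($N = \left(- \frac{1}{5}\right) 13 = - \frac{13}{5} \approx -2.6$)
$X{\left(d \right)} = d^{3}$ ($X{\left(d \right)} = d^{2} d = d^{3}$)
$y{\left(A \right)} = \frac{5}{-4 + \frac{A + A^{3}}{- \frac{13}{5} + A}}$ ($y{\left(A \right)} = \frac{5}{-4 + \frac{A + A^{3}}{A - \frac{13}{5}}} = \frac{5}{-4 + \frac{A + A^{3}}{- \frac{13}{5} + A}}$)
$- \frac{1171}{912} + \frac{y{\left(-13 \right)}}{-4760} = - \frac{1171}{912} + \frac{5 \frac{1}{52 - -195 + 5 \left(-13\right)^{3}} \left(-13 + 5 \left(-13\right)\right)}{-4760} = \left(-1171\right) \frac{1}{912} + \frac{5 \left(-13 - 65\right)}{52 + 195 + 5 \left(-2197\right)} \left(- \frac{1}{4760}\right) = - \frac{1171}{912} + 5 \frac{1}{52 + 195 - 10985} \left(-78\right) \left(- \frac{1}{4760}\right) = - \frac{1171}{912} + 5 \frac{1}{-10738} \left(-78\right) \left(- \frac{1}{4760}\right) = - \frac{1171}{912} + 5 \left(- \frac{1}{10738}\right) \left(-78\right) \left(- \frac{1}{4760}\right) = - \frac{1171}{912} + \frac{15}{413} \left(- \frac{1}{4760}\right) = - \frac{1171}{912} - \frac{3}{393176} = - \frac{57551479}{44822064}$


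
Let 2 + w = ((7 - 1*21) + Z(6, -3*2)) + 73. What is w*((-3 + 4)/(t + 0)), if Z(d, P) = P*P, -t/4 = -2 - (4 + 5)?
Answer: 93/44 ≈ 2.1136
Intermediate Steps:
t = 44 (t = -4*(-2 - (4 + 5)) = -4*(-2 - 1*9) = -4*(-2 - 9) = -4*(-11) = 44)
Z(d, P) = P²
w = 93 (w = -2 + (((7 - 1*21) + (-3*2)²) + 73) = -2 + (((7 - 21) + (-6)²) + 73) = -2 + ((-14 + 36) + 73) = -2 + (22 + 73) = -2 + 95 = 93)
w*((-3 + 4)/(t + 0)) = 93*((-3 + 4)/(44 + 0)) = 93*(1/44) = 93/44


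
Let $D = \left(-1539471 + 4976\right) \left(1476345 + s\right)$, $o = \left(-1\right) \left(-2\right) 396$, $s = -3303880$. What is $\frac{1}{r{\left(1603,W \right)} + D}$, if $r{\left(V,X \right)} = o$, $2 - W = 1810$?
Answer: $\frac{1}{2804343320617} \approx 3.5659 \cdot 10^{-13}$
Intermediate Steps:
$W = -1808$ ($W = 2 - 1810 = -1808$)
$o = 792$ ($o = 2 \cdot 396 = 792$)
$r{\left(V,X \right)} = 792$
$D = 2804343319825$ ($D = \left(-1539471 + 4976\right) \left(1476345 - 3303880\right) = \left(-1534495\right) \left(-1827535\right) = 2804343319825$)
$\frac{1}{r{\left(1603,W \right)} + D} = \frac{1}{792 + 2804343319825} = \frac{1}{2804343320617}$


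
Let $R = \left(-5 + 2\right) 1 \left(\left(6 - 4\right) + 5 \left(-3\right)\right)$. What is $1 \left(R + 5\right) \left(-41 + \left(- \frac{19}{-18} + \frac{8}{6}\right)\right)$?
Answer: $- \frac{15290}{9} \approx -1698.9$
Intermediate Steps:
$R = 39$ ($R = \left(-3\right) 1 \left(2 - 15\right) = \left(-3\right) \left(-13\right) = 39$)
$1 \left(R + 5\right) \left(-41 + \left(- \frac{19}{-18} + \frac{8}{6}\right)\right) = 1 \left(39 + 5\right) \left(-41 + \left(- \frac{19}{-18} + \frac{8}{6}\right)\right) = 1 \cdot 44 \left(-41 + \left(\left(-19\right) \left(- \frac{1}{18}\right) + 8 \cdot \frac{1}{6}\right)\right) = 44 \left(-41 + \left(\frac{19}{18} + \frac{4}{3}\right)\right) = 44 \left(-41 + \frac{43}{18}\right) = 44 \left(- \frac{695}{18}\right) = - \frac{15290}{9}$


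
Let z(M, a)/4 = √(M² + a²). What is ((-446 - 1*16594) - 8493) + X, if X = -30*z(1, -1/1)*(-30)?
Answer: -25533 + 3600*√2 ≈ -20442.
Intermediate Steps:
z(M, a) = 4*√(M² + a²)
X = 3600*√2 (X = -120*√(1² + (-1/1)²)*(-30) = -120*√(1 + (-1*1)²)*(-30) = -120*√(1 + (-1)²)*(-30) = -120*√(1 + 1)*(-30) = -120*√2*(-30) = 3600*√2 ≈ 5091.2)
((-446 - 1*16594) - 8493) + X = ((-446 - 1*16594) - 8493) + 3600*√2 = ((-446 - 16594) - 8493) + 3600*√2 = (-17040 - 8493) + 3600*√2 = -25533 + 3600*√2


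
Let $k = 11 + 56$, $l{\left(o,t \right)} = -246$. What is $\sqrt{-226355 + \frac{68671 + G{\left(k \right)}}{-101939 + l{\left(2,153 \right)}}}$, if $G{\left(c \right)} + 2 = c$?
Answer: $\frac{169 i \sqrt{82754624435}}{102185} \approx 475.77 i$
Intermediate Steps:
$k = 67$
$G{\left(c \right)} = -2 + c$
$\sqrt{-226355 + \frac{68671 + G{\left(k \right)}}{-101939 + l{\left(2,153 \right)}}} = \sqrt{-226355 + \frac{68671 + \left(-2 + 67\right)}{-101939 - 246}} = \sqrt{-226355 + \frac{68671 + 65}{-102185}} = \sqrt{-226355 + 68736 \left(- \frac{1}{102185}\right)} = \sqrt{-226355 - \frac{68736}{102185}} = \sqrt{- \frac{23130154411}{102185}} = \frac{169 i \sqrt{82754624435}}{102185}$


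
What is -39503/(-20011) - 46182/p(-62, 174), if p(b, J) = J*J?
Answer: 45307471/100975506 ≈ 0.44870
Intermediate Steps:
p(b, J) = J²
-39503/(-20011) - 46182/p(-62, 174) = -39503/(-20011) - 46182/(174²) = -39503*(-1/20011) - 46182/30276 = 39503/20011 - 46182*1/30276 = 39503/20011 - 7697/5046 = 45307471/100975506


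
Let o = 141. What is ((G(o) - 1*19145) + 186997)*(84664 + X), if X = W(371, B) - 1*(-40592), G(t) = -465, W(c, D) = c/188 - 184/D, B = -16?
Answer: 3942074492807/188 ≈ 2.0968e+10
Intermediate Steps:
W(c, D) = -184/D + c/188 (W(c, D) = c*(1/188) - 184/D = c/188 - 184/D = -184/D + c/188)
X = 7633829/188 (X = (-184/(-16) + (1/188)*371) - 1*(-40592) = (-184*(-1/16) + 371/188) + 40592 = (23/2 + 371/188) + 40592 = 2533/188 + 40592 = 7633829/188 ≈ 40606.)
((G(o) - 1*19145) + 186997)*(84664 + X) = ((-465 - 1*19145) + 186997)*(84664 + 7633829/188) = ((-465 - 19145) + 186997)*(23550661/188) = (-19610 + 186997)*(23550661/188) = 167387*(23550661/188) = 3942074492807/188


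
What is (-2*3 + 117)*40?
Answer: 4440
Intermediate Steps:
(-2*3 + 117)*40 = (-6 + 117)*40 = 111*40 = 4440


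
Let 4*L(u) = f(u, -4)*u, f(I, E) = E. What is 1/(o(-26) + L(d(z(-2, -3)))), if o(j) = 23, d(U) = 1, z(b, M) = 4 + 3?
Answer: 1/22 ≈ 0.045455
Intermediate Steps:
z(b, M) = 7
L(u) = -u (L(u) = (-4*u)/4 = -u)
1/(o(-26) + L(d(z(-2, -3)))) = 1/(23 - 1*1) = 1/(23 - 1) = 1/22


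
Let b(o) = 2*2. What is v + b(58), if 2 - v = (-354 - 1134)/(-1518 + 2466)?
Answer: 598/79 ≈ 7.5696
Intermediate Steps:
b(o) = 4
v = 282/79 (v = 2 - (-354 - 1134)/(-1518 + 2466) = 2 - (-1488)/948 = 2 - 1*(-124/79) = 2 + 124/79 = 282/79 ≈ 3.5696)
v + b(58) = 282/79 + 4 = 598/79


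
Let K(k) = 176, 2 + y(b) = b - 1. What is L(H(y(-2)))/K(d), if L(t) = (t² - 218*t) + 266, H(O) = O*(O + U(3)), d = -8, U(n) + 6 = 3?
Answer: -3427/88 ≈ -38.943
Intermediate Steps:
U(n) = -3 (U(n) = -6 + 3 = -3)
y(b) = -3 + b (y(b) = -2 + (b - 1) = -2 + (-1 + b) = -3 + b)
H(O) = O*(-3 + O) (H(O) = O*(O - 3) = O*(-3 + O))
L(t) = 266 + t² - 218*t
L(H(y(-2)))/K(d) = (266 + ((-3 - 2)*(-3 + (-3 - 2)))² - 218*(-3 - 2)*(-3 + (-3 - 2)))/176 = (266 + (-5*(-3 - 5))² - (-1090)*(-3 - 5))*(1/176) = (266 + (-5*(-8))² - (-1090)*(-8))*(1/176) = (266 + 40² - 218*40)*(1/176) = (266 + 1600 - 8720)*(1/176) = -6854*1/176 = -3427/88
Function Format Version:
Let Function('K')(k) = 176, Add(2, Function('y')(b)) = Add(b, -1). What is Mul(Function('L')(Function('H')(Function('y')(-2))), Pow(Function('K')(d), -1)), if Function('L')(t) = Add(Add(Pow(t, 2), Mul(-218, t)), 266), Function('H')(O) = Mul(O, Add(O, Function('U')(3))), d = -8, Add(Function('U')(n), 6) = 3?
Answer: Rational(-3427, 88) ≈ -38.943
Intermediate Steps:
Function('U')(n) = -3 (Function('U')(n) = Add(-6, 3) = -3)
Function('y')(b) = Add(-3, b) (Function('y')(b) = Add(-2, Add(b, -1)) = Add(-2, Add(-1, b)) = Add(-3, b))
Function('H')(O) = Mul(O, Add(-3, O)) (Function('H')(O) = Mul(O, Add(O, -3)) = Mul(O, Add(-3, O)))
Function('L')(t) = Add(266, Pow(t, 2), Mul(-218, t))
Mul(Function('L')(Function('H')(Function('y')(-2))), Pow(Function('K')(d), -1)) = Mul(Add(266, Pow(Mul(Add(-3, -2), Add(-3, Add(-3, -2))), 2), Mul(-218, Mul(Add(-3, -2), Add(-3, Add(-3, -2))))), Pow(176, -1)) = Mul(Add(266, Pow(Mul(-5, Add(-3, -5)), 2), Mul(-218, Mul(-5, Add(-3, -5)))), Rational(1, 176)) = Mul(Add(266, Pow(Mul(-5, -8), 2), Mul(-218, Mul(-5, -8))), Rational(1, 176)) = Mul(Add(266, Pow(40, 2), Mul(-218, 40)), Rational(1, 176)) = Mul(Add(266, 1600, -8720), Rational(1, 176)) = Mul(-6854, Rational(1, 176)) = Rational(-3427, 88)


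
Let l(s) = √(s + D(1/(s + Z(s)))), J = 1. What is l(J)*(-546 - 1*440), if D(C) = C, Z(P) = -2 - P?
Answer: -493*√2 ≈ -697.21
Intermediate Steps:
l(s) = √(-½ + s) (l(s) = √(s + 1/(s + (-2 - s))) = √(s + 1/(-2)) = √(s - ½) = √(-½ + s))
l(J)*(-546 - 1*440) = (√(-2 + 4*1)/2)*(-546 - 1*440) = (√(-2 + 4)/2)*(-546 - 440) = (√2/2)*(-986) = -493*√2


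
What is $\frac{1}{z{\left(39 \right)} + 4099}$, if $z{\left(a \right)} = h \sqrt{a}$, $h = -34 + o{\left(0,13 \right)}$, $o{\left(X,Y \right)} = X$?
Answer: $\frac{4099}{16756717} + \frac{34 \sqrt{39}}{16756717} \approx 0.00025729$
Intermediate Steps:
$h = -34$ ($h = -34 + 0 = -34$)
$z{\left(a \right)} = - 34 \sqrt{a}$
$\frac{1}{z{\left(39 \right)} + 4099} = \frac{1}{- 34 \sqrt{39} + 4099} = \frac{1}{4099 - 34 \sqrt{39}}$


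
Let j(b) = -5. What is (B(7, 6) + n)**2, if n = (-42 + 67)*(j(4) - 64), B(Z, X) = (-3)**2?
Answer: 2944656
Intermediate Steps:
B(Z, X) = 9
n = -1725 (n = (-42 + 67)*(-5 - 64) = 25*(-69) = -1725)
(B(7, 6) + n)**2 = (9 - 1725)**2 = (-1716)**2 = 2944656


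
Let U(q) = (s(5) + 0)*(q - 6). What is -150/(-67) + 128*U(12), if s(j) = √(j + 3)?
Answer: 150/67 + 1536*√2 ≈ 2174.5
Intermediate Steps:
s(j) = √(3 + j)
U(q) = 2*√2*(-6 + q) (U(q) = (√(3 + 5) + 0)*(q - 6) = (√8 + 0)*(-6 + q) = (2*√2 + 0)*(-6 + q) = (2*√2)*(-6 + q) = 2*√2*(-6 + q))
-150/(-67) + 128*U(12) = -150/(-67) + 128*(2*√2*(-6 + 12)) = -150*(-1/67) + 128*(2*√2*6) = 150/67 + 128*(12*√2) = 150/67 + 1536*√2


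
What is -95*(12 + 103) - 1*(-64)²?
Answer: -15021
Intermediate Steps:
-95*(12 + 103) - 1*(-64)² = -95*115 - 1*4096 = -10925 - 4096 = -15021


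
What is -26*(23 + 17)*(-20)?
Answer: 20800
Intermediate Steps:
-26*(23 + 17)*(-20) = -26*40*(-20) = -1040*(-20) = 20800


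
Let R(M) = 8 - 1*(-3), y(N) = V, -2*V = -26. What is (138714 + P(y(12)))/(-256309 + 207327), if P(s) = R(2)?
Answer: -138725/48982 ≈ -2.8322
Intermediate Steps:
V = 13 (V = -½*(-26) = 13)
y(N) = 13
R(M) = 11 (R(M) = 8 + 3 = 11)
P(s) = 11
(138714 + P(y(12)))/(-256309 + 207327) = (138714 + 11)/(-256309 + 207327) = 138725/(-48982) = 138725*(-1/48982) = -138725/48982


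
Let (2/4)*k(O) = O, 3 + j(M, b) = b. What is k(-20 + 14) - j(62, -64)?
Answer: 55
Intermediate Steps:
j(M, b) = -3 + b
k(O) = 2*O
k(-20 + 14) - j(62, -64) = 2*(-20 + 14) - (-3 - 64) = 2*(-6) - 1*(-67) = -12 + 67 = 55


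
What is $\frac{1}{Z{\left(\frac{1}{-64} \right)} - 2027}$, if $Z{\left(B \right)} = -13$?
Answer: $- \frac{1}{2040} \approx -0.0004902$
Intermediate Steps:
$\frac{1}{Z{\left(\frac{1}{-64} \right)} - 2027} = \frac{1}{-13 - 2027} = \frac{1}{-2040} = - \frac{1}{2040}$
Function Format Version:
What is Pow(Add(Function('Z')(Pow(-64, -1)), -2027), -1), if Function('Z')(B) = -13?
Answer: Rational(-1, 2040) ≈ -0.00049020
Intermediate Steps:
Pow(Add(Function('Z')(Pow(-64, -1)), -2027), -1) = Pow(Add(-13, -2027), -1) = Pow(-2040, -1) = Rational(-1, 2040)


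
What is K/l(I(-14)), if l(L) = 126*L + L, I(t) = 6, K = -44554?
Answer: -22277/381 ≈ -58.470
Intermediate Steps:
l(L) = 127*L
K/l(I(-14)) = -44554/(127*6) = -44554/762 = -44554*1/762 = -22277/381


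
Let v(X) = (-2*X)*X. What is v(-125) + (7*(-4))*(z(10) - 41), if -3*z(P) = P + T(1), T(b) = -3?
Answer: -90110/3 ≈ -30037.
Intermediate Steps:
v(X) = -2*X²
z(P) = 1 - P/3 (z(P) = -(P - 3)/3 = -(-3 + P)/3 = 1 - P/3)
v(-125) + (7*(-4))*(z(10) - 41) = -2*(-125)² + (7*(-4))*((1 - ⅓*10) - 41) = -2*15625 - 28*((1 - 10/3) - 41) = -31250 - 28*(-7/3 - 41) = -31250 - 28*(-130/3) = -31250 + 3640/3 = -90110/3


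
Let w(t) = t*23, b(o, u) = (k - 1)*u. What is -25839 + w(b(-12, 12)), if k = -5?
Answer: -27495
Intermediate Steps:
b(o, u) = -6*u (b(o, u) = (-5 - 1)*u = -6*u)
w(t) = 23*t
-25839 + w(b(-12, 12)) = -25839 + 23*(-6*12) = -25839 + 23*(-72) = -25839 - 1656 = -27495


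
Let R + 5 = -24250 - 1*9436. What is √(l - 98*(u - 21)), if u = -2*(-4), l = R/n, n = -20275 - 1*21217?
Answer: √548674638127/20746 ≈ 35.705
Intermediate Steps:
R = -33691 (R = -5 + (-24250 - 1*9436) = -5 + (-24250 - 9436) = -5 - 33686 = -33691)
n = -41492 (n = -20275 - 21217 = -41492)
l = 33691/41492 (l = -33691/(-41492) = -33691*(-1/41492) = 33691/41492 ≈ 0.81199)
u = 8
√(l - 98*(u - 21)) = √(33691/41492 - 98*(8 - 21)) = √(33691/41492 - 98*(-13)) = √(33691/41492 + 1274) = √(52894499/41492) = √548674638127/20746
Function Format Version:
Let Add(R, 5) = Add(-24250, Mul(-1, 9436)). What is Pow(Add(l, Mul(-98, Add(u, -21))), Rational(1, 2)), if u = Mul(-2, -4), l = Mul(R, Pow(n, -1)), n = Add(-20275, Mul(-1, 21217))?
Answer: Mul(Rational(1, 20746), Pow(548674638127, Rational(1, 2))) ≈ 35.705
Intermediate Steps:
R = -33691 (R = Add(-5, Add(-24250, Mul(-1, 9436))) = Add(-5, Add(-24250, -9436)) = Add(-5, -33686) = -33691)
n = -41492 (n = Add(-20275, -21217) = -41492)
l = Rational(33691, 41492) (l = Mul(-33691, Pow(-41492, -1)) = Mul(-33691, Rational(-1, 41492)) = Rational(33691, 41492) ≈ 0.81199)
u = 8
Pow(Add(l, Mul(-98, Add(u, -21))), Rational(1, 2)) = Pow(Add(Rational(33691, 41492), Mul(-98, Add(8, -21))), Rational(1, 2)) = Pow(Add(Rational(33691, 41492), Mul(-98, -13)), Rational(1, 2)) = Pow(Add(Rational(33691, 41492), 1274), Rational(1, 2)) = Pow(Rational(52894499, 41492), Rational(1, 2)) = Mul(Rational(1, 20746), Pow(548674638127, Rational(1, 2)))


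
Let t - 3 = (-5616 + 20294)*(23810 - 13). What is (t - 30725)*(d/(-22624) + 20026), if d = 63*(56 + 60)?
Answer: 1412828574592017/202 ≈ 6.9942e+12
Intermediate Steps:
d = 7308 (d = 63*116 = 7308)
t = 349292369 (t = 3 + (-5616 + 20294)*(23810 - 13) = 3 + 14678*23797 = 3 + 349292366 = 349292369)
(t - 30725)*(d/(-22624) + 20026) = (349292369 - 30725)*(7308/(-22624) + 20026) = 349261644*(7308*(-1/22624) + 20026) = 349261644*(-261/808 + 20026) = 349261644*(16180747/808) = 1412828574592017/202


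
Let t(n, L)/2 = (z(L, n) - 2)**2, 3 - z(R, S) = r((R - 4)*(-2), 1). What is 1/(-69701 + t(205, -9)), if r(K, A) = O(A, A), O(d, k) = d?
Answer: -1/69701 ≈ -1.4347e-5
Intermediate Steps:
r(K, A) = A
z(R, S) = 2 (z(R, S) = 3 - 1*1 = 3 - 1 = 2)
t(n, L) = 0 (t(n, L) = 2*(2 - 2)**2 = 2*0**2 = 2*0 = 0)
1/(-69701 + t(205, -9)) = 1/(-69701 + 0) = 1/(-69701) = -1/69701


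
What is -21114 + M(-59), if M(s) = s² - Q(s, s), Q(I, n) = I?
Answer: -17574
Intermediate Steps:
M(s) = s² - s
-21114 + M(-59) = -21114 - 59*(-1 - 59) = -21114 - 59*(-60) = -21114 + 3540 = -17574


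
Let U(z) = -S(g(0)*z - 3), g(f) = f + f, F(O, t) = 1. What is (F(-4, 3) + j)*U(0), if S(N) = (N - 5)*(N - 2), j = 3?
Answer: -160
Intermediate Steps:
g(f) = 2*f
S(N) = (-5 + N)*(-2 + N)
U(z) = -40 (U(z) = -(10 + ((2*0)*z - 3)**2 - 7*((2*0)*z - 3)) = -(10 + (0*z - 3)**2 - 7*(0*z - 3)) = -(10 + (0 - 3)**2 - 7*(0 - 3)) = -(10 + (-3)**2 - 7*(-3)) = -(10 + 9 + 21) = -1*40 = -40)
(F(-4, 3) + j)*U(0) = (1 + 3)*(-40) = 4*(-40) = -160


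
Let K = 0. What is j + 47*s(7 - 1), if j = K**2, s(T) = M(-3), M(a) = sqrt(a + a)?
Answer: 47*I*sqrt(6) ≈ 115.13*I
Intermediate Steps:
M(a) = sqrt(2)*sqrt(a) (M(a) = sqrt(2*a) = sqrt(2)*sqrt(a))
s(T) = I*sqrt(6) (s(T) = sqrt(2)*sqrt(-3) = sqrt(2)*(I*sqrt(3)) = I*sqrt(6))
j = 0 (j = 0**2 = 0)
j + 47*s(7 - 1) = 0 + 47*(I*sqrt(6)) = 0 + 47*I*sqrt(6) = 47*I*sqrt(6)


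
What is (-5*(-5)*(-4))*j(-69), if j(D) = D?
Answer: 6900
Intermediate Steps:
(-5*(-5)*(-4))*j(-69) = (-5*(-5)*(-4))*(-69) = (25*(-4))*(-69) = -100*(-69) = 6900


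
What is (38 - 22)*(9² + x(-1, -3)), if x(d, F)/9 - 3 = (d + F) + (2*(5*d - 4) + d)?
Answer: -1584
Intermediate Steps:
x(d, F) = -45 + 9*F + 108*d (x(d, F) = 27 + 9*((d + F) + (2*(5*d - 4) + d)) = 27 + 9*((F + d) + (2*(-4 + 5*d) + d)) = 27 + 9*((F + d) + ((-8 + 10*d) + d)) = 27 + 9*((F + d) + (-8 + 11*d)) = 27 + 9*(-8 + F + 12*d) = 27 + (-72 + 9*F + 108*d) = -45 + 9*F + 108*d)
(38 - 22)*(9² + x(-1, -3)) = (38 - 22)*(9² + (-45 + 9*(-3) + 108*(-1))) = 16*(81 + (-45 - 27 - 108)) = 16*(81 - 180) = 16*(-99) = -1584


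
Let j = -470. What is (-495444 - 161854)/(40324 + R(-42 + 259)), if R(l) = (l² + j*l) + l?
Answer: 328649/7180 ≈ 45.773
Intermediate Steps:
R(l) = l² - 469*l (R(l) = (l² - 470*l) + l = l² - 469*l)
(-495444 - 161854)/(40324 + R(-42 + 259)) = (-495444 - 161854)/(40324 + (-42 + 259)*(-469 + (-42 + 259))) = -657298/(40324 + 217*(-469 + 217)) = -657298/(40324 + 217*(-252)) = -657298/(40324 - 54684) = -657298/(-14360) = -657298*(-1/14360) = 328649/7180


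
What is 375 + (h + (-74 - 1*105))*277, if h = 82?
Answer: -26494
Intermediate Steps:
375 + (h + (-74 - 1*105))*277 = 375 + (82 + (-74 - 1*105))*277 = 375 + (82 + (-74 - 105))*277 = 375 + (82 - 179)*277 = 375 - 97*277 = 375 - 26869 = -26494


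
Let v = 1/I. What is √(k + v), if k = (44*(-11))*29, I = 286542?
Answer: I*√128049363983218/95514 ≈ 118.47*I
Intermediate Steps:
k = -14036 (k = -484*29 = -14036)
v = 1/286542 ≈ 3.4899e-6
√(k + v) = √(-14036 + 1/286542) = √(-4021903511/286542) = I*√128049363983218/95514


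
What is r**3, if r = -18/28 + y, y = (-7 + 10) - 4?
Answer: -12167/2744 ≈ -4.4340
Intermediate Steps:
y = -1 (y = 3 - 4 = -1)
r = -23/14 (r = -18/28 - 1 = -18*1/28 - 1 = -9/14 - 1 = -23/14 ≈ -1.6429)
r**3 = (-23/14)**3 = -12167/2744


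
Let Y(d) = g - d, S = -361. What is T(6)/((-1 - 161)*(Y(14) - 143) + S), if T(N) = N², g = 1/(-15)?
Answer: 180/125419 ≈ 0.0014352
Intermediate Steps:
g = -1/15 ≈ -0.066667
Y(d) = -1/15 - d
T(6)/((-1 - 161)*(Y(14) - 143) + S) = 6²/((-1 - 161)*((-1/15 - 1*14) - 143) - 361) = 36/(-162*((-1/15 - 14) - 143) - 361) = 36/(-162*(-211/15 - 143) - 361) = 36/(-162*(-2356/15) - 361) = 36/(127224/5 - 361) = 36/(125419/5) = (5/125419)*36 = 180/125419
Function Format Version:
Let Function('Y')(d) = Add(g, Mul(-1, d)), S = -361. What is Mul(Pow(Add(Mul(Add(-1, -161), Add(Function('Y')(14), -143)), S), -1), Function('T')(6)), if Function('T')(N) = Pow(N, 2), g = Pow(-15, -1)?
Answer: Rational(180, 125419) ≈ 0.0014352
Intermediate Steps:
g = Rational(-1, 15) ≈ -0.066667
Function('Y')(d) = Add(Rational(-1, 15), Mul(-1, d))
Mul(Pow(Add(Mul(Add(-1, -161), Add(Function('Y')(14), -143)), S), -1), Function('T')(6)) = Mul(Pow(Add(Mul(Add(-1, -161), Add(Add(Rational(-1, 15), Mul(-1, 14)), -143)), -361), -1), Pow(6, 2)) = Mul(Pow(Add(Mul(-162, Add(Add(Rational(-1, 15), -14), -143)), -361), -1), 36) = Mul(Pow(Add(Mul(-162, Add(Rational(-211, 15), -143)), -361), -1), 36) = Mul(Pow(Add(Mul(-162, Rational(-2356, 15)), -361), -1), 36) = Mul(Pow(Add(Rational(127224, 5), -361), -1), 36) = Mul(Pow(Rational(125419, 5), -1), 36) = Mul(Rational(5, 125419), 36) = Rational(180, 125419)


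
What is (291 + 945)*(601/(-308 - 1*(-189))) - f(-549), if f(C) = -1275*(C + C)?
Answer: -167336886/119 ≈ -1.4062e+6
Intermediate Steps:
f(C) = -2550*C
(291 + 945)*(601/(-308 - 1*(-189))) - f(-549) = (291 + 945)*(601/(-308 - 1*(-189))) - (-2550)*(-549) = 1236*(601/(-308 + 189)) - 1*1399950 = 1236*(601/(-119)) - 1399950 = 1236*(601*(-1/119)) - 1399950 = 1236*(-601/119) - 1399950 = -742836/119 - 1399950 = -167336886/119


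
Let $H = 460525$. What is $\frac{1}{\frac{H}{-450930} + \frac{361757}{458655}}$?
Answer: $- \frac{4596028870}{1068777997} \approx -4.3003$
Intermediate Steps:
$\frac{1}{\frac{H}{-450930} + \frac{361757}{458655}} = \frac{1}{\frac{460525}{-450930} + \frac{361757}{458655}} = \frac{1}{460525 \left(- \frac{1}{450930}\right) + 361757 \cdot \frac{1}{458655}} = \frac{1}{- \frac{92105}{90186} + \frac{361757}{458655}} = \frac{1}{- \frac{1068777997}{4596028870}} = - \frac{4596028870}{1068777997}$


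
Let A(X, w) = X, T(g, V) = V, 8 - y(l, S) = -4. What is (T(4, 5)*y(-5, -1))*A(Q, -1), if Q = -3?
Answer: -180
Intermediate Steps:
y(l, S) = 12 (y(l, S) = 8 - 1*(-4) = 8 + 4 = 12)
(T(4, 5)*y(-5, -1))*A(Q, -1) = (5*12)*(-3) = 60*(-3) = -180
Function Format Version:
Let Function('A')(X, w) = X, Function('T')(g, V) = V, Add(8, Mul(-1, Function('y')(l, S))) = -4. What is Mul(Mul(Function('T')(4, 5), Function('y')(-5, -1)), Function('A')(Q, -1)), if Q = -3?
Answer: -180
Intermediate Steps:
Function('y')(l, S) = 12 (Function('y')(l, S) = Add(8, Mul(-1, -4)) = Add(8, 4) = 12)
Mul(Mul(Function('T')(4, 5), Function('y')(-5, -1)), Function('A')(Q, -1)) = Mul(Mul(5, 12), -3) = Mul(60, -3) = -180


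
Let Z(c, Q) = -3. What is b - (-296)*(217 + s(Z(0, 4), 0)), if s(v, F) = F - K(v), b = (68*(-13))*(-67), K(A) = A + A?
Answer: 125236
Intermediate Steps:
K(A) = 2*A
b = 59228 (b = -884*(-67) = 59228)
s(v, F) = F - 2*v
b - (-296)*(217 + s(Z(0, 4), 0)) = 59228 - (-296)*(217 + (0 - 2*(-3))) = 59228 - (-296)*(217 + (0 + 6)) = 59228 - (-296)*(217 + 6) = 59228 - (-296)*223 = 59228 - 1*(-66008) = 59228 + 66008 = 125236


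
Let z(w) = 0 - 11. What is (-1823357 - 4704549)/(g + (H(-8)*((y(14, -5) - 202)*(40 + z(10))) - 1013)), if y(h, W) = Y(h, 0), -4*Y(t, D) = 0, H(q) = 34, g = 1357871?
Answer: -3263953/578843 ≈ -5.6388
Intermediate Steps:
Y(t, D) = 0 (Y(t, D) = -¼*0 = 0)
y(h, W) = 0
z(w) = -11
(-1823357 - 4704549)/(g + (H(-8)*((y(14, -5) - 202)*(40 + z(10))) - 1013)) = (-1823357 - 4704549)/(1357871 + (34*((0 - 202)*(40 - 11)) - 1013)) = -6527906/(1357871 + (34*(-202*29) - 1013)) = -6527906/(1357871 + (34*(-5858) - 1013)) = -6527906/(1357871 + (-199172 - 1013)) = -6527906/(1357871 - 200185) = -6527906/1157686 = -6527906*1/1157686 = -3263953/578843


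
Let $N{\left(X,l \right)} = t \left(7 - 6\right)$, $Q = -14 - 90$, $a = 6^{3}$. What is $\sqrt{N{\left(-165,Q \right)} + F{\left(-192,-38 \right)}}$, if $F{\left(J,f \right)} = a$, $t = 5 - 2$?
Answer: $\sqrt{219} \approx 14.799$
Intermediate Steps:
$a = 216$
$t = 3$ ($t = 5 - 2 = 3$)
$F{\left(J,f \right)} = 216$
$Q = -104$ ($Q = -14 - 90 = -104$)
$N{\left(X,l \right)} = 3$ ($N{\left(X,l \right)} = 3 \left(7 - 6\right) = 3 \cdot 1 = 3$)
$\sqrt{N{\left(-165,Q \right)} + F{\left(-192,-38 \right)}} = \sqrt{3 + 216} = \sqrt{219}$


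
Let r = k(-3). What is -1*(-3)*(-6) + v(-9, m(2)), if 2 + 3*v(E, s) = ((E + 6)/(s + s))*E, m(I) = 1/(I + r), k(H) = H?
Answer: -139/6 ≈ -23.167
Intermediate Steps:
r = -3
m(I) = 1/(-3 + I) (m(I) = 1/(I - 3) = 1/(-3 + I))
v(E, s) = -⅔ + E*(6 + E)/(6*s) (v(E, s) = -⅔ + (((E + 6)/(s + s))*E)/3 = -⅔ + (((6 + E)/((2*s)))*E)/3 = -⅔ + (((6 + E)*(1/(2*s)))*E)/3 = -⅔ + (((6 + E)/(2*s))*E)/3 = -⅔ + (E*(6 + E)/(2*s))/3 = -⅔ + E*(6 + E)/(6*s))
-1*(-3)*(-6) + v(-9, m(2)) = -1*(-3)*(-6) + ((-9)² - 4/(-3 + 2) + 6*(-9))/(6*(1/(-3 + 2))) = 3*(-6) + (81 - 4/(-1) - 54)/(6*(1/(-1))) = -18 + (⅙)*(81 - 4*(-1) - 54)/(-1) = -18 + (⅙)*(-1)*(81 + 4 - 54) = -18 + (⅙)*(-1)*31 = -18 - 31/6 = -139/6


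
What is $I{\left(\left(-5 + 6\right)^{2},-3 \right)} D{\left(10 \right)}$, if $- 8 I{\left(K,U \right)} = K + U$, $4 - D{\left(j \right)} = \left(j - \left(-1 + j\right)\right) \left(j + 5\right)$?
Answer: $- \frac{11}{4} \approx -2.75$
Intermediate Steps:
$D{\left(j \right)} = -1 - j$ ($D{\left(j \right)} = 4 - \left(j - \left(-1 + j\right)\right) \left(j + 5\right) = 4 - 1 \left(5 + j\right) = 4 - \left(5 + j\right) = -1 - j$)
$I{\left(K,U \right)} = - \frac{K}{8} - \frac{U}{8}$ ($I{\left(K,U \right)} = - \frac{K + U}{8} = - \frac{K}{8} - \frac{U}{8}$)
$I{\left(\left(-5 + 6\right)^{2},-3 \right)} D{\left(10 \right)} = \left(- \frac{\left(-5 + 6\right)^{2}}{8} - - \frac{3}{8}\right) \left(-1 - 10\right) = \left(- \frac{1^{2}}{8} + \frac{3}{8}\right) \left(-1 - 10\right) = \left(\left(- \frac{1}{8}\right) 1 + \frac{3}{8}\right) \left(-11\right) = \left(- \frac{1}{8} + \frac{3}{8}\right) \left(-11\right) = \frac{1}{4} \left(-11\right) = - \frac{11}{4}$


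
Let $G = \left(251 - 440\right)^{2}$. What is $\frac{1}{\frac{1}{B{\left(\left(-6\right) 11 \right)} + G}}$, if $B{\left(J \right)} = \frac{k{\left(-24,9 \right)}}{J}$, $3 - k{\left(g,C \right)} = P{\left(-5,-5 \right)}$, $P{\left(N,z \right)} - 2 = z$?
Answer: $\frac{392930}{11} \approx 35721.0$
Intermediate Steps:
$P{\left(N,z \right)} = 2 + z$
$k{\left(g,C \right)} = 6$ ($k{\left(g,C \right)} = 3 - \left(2 - 5\right) = 3 - -3 = 3 + 3 = 6$)
$B{\left(J \right)} = \frac{6}{J}$
$G = 35721$ ($G = \left(-189\right)^{2} = 35721$)
$\frac{1}{\frac{1}{B{\left(\left(-6\right) 11 \right)} + G}} = \frac{1}{\frac{1}{\frac{6}{\left(-6\right) 11} + 35721}} = \frac{1}{\frac{1}{\frac{6}{-66} + 35721}} = \frac{1}{\frac{1}{6 \left(- \frac{1}{66}\right) + 35721}} = \frac{1}{\frac{1}{- \frac{1}{11} + 35721}} = \frac{1}{\frac{1}{\frac{392930}{11}}} = \frac{1}{\frac{11}{392930}} = \frac{392930}{11}$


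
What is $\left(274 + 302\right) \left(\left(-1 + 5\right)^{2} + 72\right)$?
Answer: $50688$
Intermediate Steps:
$\left(274 + 302\right) \left(\left(-1 + 5\right)^{2} + 72\right) = 576 \left(4^{2} + 72\right) = 576 \left(16 + 72\right) = 576 \cdot 88 = 50688$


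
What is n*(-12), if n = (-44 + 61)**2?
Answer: -3468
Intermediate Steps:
n = 289 (n = 17**2 = 289)
n*(-12) = 289*(-12) = -3468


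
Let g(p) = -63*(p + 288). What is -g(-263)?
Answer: 1575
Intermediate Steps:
g(p) = -18144 - 63*p (g(p) = -63*(288 + p) = -18144 - 63*p)
-g(-263) = -(-18144 - 63*(-263)) = -(-18144 + 16569) = -1*(-1575) = 1575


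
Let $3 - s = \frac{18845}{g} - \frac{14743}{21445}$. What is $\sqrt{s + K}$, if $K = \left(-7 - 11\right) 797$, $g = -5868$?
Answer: $\frac{i \sqrt{6307419777689173585}}{20973210} \approx 119.75 i$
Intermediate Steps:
$K = -14346$ ($K = \left(-18\right) 797 = -14346$)
$s = \frac{868160729}{125839260}$ ($s = 3 - \left(\frac{18845}{-5868} - \frac{14743}{21445}\right) = 3 - \left(18845 \left(- \frac{1}{5868}\right) - \frac{14743}{21445}\right) = 3 - \left(- \frac{18845}{5868} - \frac{14743}{21445}\right) = 3 - - \frac{490642949}{125839260} = 3 + \frac{490642949}{125839260} = \frac{868160729}{125839260} \approx 6.899$)
$\sqrt{s + K} = \sqrt{\frac{868160729}{125839260} - 14346} = \sqrt{- \frac{1804421863231}{125839260}} = \frac{i \sqrt{6307419777689173585}}{20973210}$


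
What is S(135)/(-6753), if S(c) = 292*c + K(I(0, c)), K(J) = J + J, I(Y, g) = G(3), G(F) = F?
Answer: -13142/2251 ≈ -5.8383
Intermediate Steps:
I(Y, g) = 3
K(J) = 2*J
S(c) = 6 + 292*c (S(c) = 292*c + 2*3 = 292*c + 6 = 6 + 292*c)
S(135)/(-6753) = (6 + 292*135)/(-6753) = (6 + 39420)*(-1/6753) = 39426*(-1/6753) = -13142/2251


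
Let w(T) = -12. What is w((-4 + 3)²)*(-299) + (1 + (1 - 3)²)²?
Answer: 3613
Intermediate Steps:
w((-4 + 3)²)*(-299) + (1 + (1 - 3)²)² = -12*(-299) + (1 + (1 - 3)²)² = 3588 + (1 + (-2)²)² = 3588 + (1 + 4)² = 3588 + 5² = 3588 + 25 = 3613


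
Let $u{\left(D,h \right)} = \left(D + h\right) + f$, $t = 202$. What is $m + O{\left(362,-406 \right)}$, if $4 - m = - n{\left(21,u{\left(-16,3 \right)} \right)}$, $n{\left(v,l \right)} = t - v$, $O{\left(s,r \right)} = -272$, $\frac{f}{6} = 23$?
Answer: $-87$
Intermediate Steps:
$f = 138$ ($f = 6 \cdot 23 = 138$)
$u{\left(D,h \right)} = 138 + D + h$ ($u{\left(D,h \right)} = \left(D + h\right) + 138 = 138 + D + h$)
$n{\left(v,l \right)} = 202 - v$
$m = 185$ ($m = 4 - - (202 - 21) = 4 - \left(-1\right) 181 = 4 - -181 = 4 + 181 = 185$)
$m + O{\left(362,-406 \right)} = 185 - 272 = -87$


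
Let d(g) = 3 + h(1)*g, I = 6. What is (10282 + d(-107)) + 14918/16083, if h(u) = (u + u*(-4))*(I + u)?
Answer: 201567074/16083 ≈ 12533.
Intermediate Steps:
h(u) = -3*u*(6 + u) (h(u) = (u + u*(-4))*(6 + u) = (u - 4*u)*(6 + u) = (-3*u)*(6 + u) = -3*u*(6 + u))
d(g) = 3 - 21*g (d(g) = 3 + (-3*1*(6 + 1))*g = 3 + (-3*1*7)*g = 3 - 21*g)
(10282 + d(-107)) + 14918/16083 = (10282 + (3 - 21*(-107))) + 14918/16083 = (10282 + (3 + 2247)) + 14918*(1/16083) = (10282 + 2250) + 14918/16083 = 12532 + 14918/16083 = 201567074/16083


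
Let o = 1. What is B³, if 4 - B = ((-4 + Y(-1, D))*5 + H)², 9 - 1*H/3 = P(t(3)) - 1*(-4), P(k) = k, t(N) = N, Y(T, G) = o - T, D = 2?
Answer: -1728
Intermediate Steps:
Y(T, G) = 1 - T
H = 6 (H = 27 - 3*(3 - 1*(-4)) = 27 - 3*(3 + 4) = 27 - 3*7 = 27 - 21 = 6)
B = -12 (B = 4 - ((-4 + (1 - 1*(-1)))*5 + 6)² = 4 - ((-4 + (1 + 1))*5 + 6)² = 4 - ((-4 + 2)*5 + 6)² = 4 - (-2*5 + 6)² = 4 - (-10 + 6)² = 4 - 1*(-4)² = 4 - 1*16 = 4 - 16 = -12)
B³ = (-12)³ = -1728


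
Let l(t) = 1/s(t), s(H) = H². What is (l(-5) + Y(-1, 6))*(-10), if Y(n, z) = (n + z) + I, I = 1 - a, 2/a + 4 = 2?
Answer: -352/5 ≈ -70.400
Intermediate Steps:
a = -1 (a = 2/(-4 + 2) = 2/(-2) = 2*(-½) = -1)
l(t) = t⁻² (l(t) = 1/t² = t⁻²)
I = 2 (I = 1 - 1*(-1) = 1 + 1 = 2)
Y(n, z) = 2 + n + z (Y(n, z) = (n + z) + 2 = 2 + n + z)
(l(-5) + Y(-1, 6))*(-10) = ((-5)⁻² + (2 - 1 + 6))*(-10) = (1/25 + 7)*(-10) = (176/25)*(-10) = -352/5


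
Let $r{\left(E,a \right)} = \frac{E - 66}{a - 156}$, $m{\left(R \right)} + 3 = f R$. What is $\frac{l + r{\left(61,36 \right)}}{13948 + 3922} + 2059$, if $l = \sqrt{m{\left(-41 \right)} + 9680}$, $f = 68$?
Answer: $\frac{883065913}{428880} \approx 2059.0$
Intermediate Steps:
$m{\left(R \right)} = -3 + 68 R$
$r{\left(E,a \right)} = \frac{-66 + E}{-156 + a}$
$l = 83$ ($l = \sqrt{\left(-3 + 68 \left(-41\right)\right) + 9680} = \sqrt{\left(-3 - 2788\right) + 9680} = \sqrt{-2791 + 9680} = \sqrt{6889} = 83$)
$\frac{l + r{\left(61,36 \right)}}{13948 + 3922} + 2059 = \frac{83 + \frac{-66 + 61}{-156 + 36}}{13948 + 3922} + 2059 = \frac{83 + \frac{1}{-120} \left(-5\right)}{17870} + 2059 = \left(83 - - \frac{1}{24}\right) \frac{1}{17870} + 2059 = \left(83 + \frac{1}{24}\right) \frac{1}{17870} + 2059 = \frac{1993}{24} \cdot \frac{1}{17870} + 2059 = \frac{1993}{428880} + 2059 = \frac{883065913}{428880}$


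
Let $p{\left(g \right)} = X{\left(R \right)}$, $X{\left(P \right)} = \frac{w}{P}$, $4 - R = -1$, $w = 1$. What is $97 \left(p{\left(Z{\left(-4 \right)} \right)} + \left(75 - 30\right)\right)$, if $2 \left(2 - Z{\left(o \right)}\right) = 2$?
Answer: $\frac{21922}{5} \approx 4384.4$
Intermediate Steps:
$Z{\left(o \right)} = 1$ ($Z{\left(o \right)} = 2 - 1 = 1$)
$R = 5$ ($R = 4 - -1 = 4 + 1 = 5$)
$X{\left(P \right)} = \frac{1}{P}$ ($X{\left(P \right)} = 1 \frac{1}{P} = \frac{1}{P}$)
$p{\left(g \right)} = \frac{1}{5}$
$97 \left(p{\left(Z{\left(-4 \right)} \right)} + \left(75 - 30\right)\right) = 97 \left(\frac{1}{5} + \left(75 - 30\right)\right) = 97 \left(\frac{1}{5} + 45\right) = 97 \cdot \frac{226}{5} = \frac{21922}{5}$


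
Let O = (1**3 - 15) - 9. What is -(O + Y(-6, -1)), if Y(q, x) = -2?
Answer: 25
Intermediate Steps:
O = -23 (O = (1 - 15) - 9 = -14 - 9 = -23)
-(O + Y(-6, -1)) = -(-23 - 2) = -1*(-25) = 25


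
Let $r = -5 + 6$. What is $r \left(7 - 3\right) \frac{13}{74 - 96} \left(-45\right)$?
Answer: $\frac{1170}{11} \approx 106.36$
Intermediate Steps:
$r = 1$
$r \left(7 - 3\right) \frac{13}{74 - 96} \left(-45\right) = 1 \left(7 - 3\right) \frac{13}{74 - 96} \left(-45\right) = 1 \cdot 4 \frac{13}{-22} \left(-45\right) = 4 \cdot 13 \left(- \frac{1}{22}\right) \left(-45\right) = 4 \left(- \frac{13}{22}\right) \left(-45\right) = \left(- \frac{26}{11}\right) \left(-45\right) = \frac{1170}{11}$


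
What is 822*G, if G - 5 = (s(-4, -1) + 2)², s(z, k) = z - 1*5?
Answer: 44388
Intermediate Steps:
s(z, k) = -5 + z (s(z, k) = z - 5 = -5 + z)
G = 54 (G = 5 + ((-5 - 4) + 2)² = 5 + (-9 + 2)² = 5 + (-7)² = 5 + 49 = 54)
822*G = 822*54 = 44388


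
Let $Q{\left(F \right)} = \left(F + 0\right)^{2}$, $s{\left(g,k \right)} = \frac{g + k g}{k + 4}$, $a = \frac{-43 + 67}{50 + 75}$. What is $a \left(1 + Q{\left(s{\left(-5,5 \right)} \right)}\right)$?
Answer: $\frac{872}{375} \approx 2.3253$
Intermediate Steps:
$a = \frac{24}{125} \approx 0.192$
$s{\left(g,k \right)} = \frac{g + g k}{4 + k}$
$Q{\left(F \right)} = F^{2}$
$a \left(1 + Q{\left(s{\left(-5,5 \right)} \right)}\right) = \frac{24 \left(1 + \left(- \frac{5 \left(1 + 5\right)}{4 + 5}\right)^{2}\right)}{125} = \frac{24 \left(1 + \left(\left(-5\right) \frac{1}{9} \cdot 6\right)^{2}\right)}{125} = \frac{24 \left(1 + \left(- \frac{10}{3}\right)^{2}\right)}{125} = \frac{24 \left(1 + \frac{100}{9}\right)}{125} = \frac{24}{125} \cdot \frac{109}{9} = \frac{872}{375}$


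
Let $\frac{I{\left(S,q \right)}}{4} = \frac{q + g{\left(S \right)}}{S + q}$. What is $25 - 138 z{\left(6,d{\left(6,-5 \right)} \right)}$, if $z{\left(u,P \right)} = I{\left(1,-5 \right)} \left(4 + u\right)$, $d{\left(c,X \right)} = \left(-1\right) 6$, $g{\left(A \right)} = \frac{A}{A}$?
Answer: $-5495$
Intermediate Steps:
$g{\left(A \right)} = 1$
$d{\left(c,X \right)} = -6$
$I{\left(S,q \right)} = \frac{4 \left(1 + q\right)}{S + q}$ ($I{\left(S,q \right)} = 4 \frac{q + 1}{S + q} = 4 \frac{1 + q}{S + q} = \frac{4 \left(1 + q\right)}{S + q}$)
$z{\left(u,P \right)} = 16 + 4 u$ ($z{\left(u,P \right)} = \frac{4 \left(1 - 5\right)}{1 - 5} \left(4 + u\right) = 4 \frac{1}{-4} \left(-4\right) \left(4 + u\right) = 4 \left(- \frac{1}{4}\right) \left(-4\right) \left(4 + u\right) = 4 \left(4 + u\right) = 16 + 4 u$)
$25 - 138 z{\left(6,d{\left(6,-5 \right)} \right)} = 25 - 138 \left(16 + 4 \cdot 6\right) = 25 - 138 \left(16 + 24\right) = 25 - 5520 = -5495$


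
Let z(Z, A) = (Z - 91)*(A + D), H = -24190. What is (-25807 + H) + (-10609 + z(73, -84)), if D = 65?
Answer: -60264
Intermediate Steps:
z(Z, A) = (-91 + Z)*(65 + A) (z(Z, A) = (Z - 91)*(A + 65) = (-91 + Z)*(65 + A))
(-25807 + H) + (-10609 + z(73, -84)) = (-25807 - 24190) + (-10609 + (-5915 - 91*(-84) + 65*73 - 84*73)) = -49997 + (-10609 + (-5915 + 7644 + 4745 - 6132)) = -49997 + (-10609 + 342) = -49997 - 10267 = -60264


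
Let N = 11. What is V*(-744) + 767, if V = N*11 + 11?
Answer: -97441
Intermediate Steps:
V = 132 (V = 11*11 + 11 = 121 + 11 = 132)
V*(-744) + 767 = 132*(-744) + 767 = -98208 + 767 = -97441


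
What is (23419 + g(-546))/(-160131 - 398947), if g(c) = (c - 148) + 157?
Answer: -11441/279539 ≈ -0.040928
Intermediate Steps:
g(c) = 9 + c (g(c) = (-148 + c) + 157 = 9 + c)
(23419 + g(-546))/(-160131 - 398947) = (23419 + (9 - 546))/(-160131 - 398947) = (23419 - 537)/(-559078) = 22882*(-1/559078) = -11441/279539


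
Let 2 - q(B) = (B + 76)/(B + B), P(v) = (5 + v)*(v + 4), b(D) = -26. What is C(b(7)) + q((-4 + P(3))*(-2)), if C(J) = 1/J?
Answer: 95/52 ≈ 1.8269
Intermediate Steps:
P(v) = (4 + v)*(5 + v) (P(v) = (5 + v)*(4 + v) = (4 + v)*(5 + v))
q(B) = 2 - (76 + B)/(2*B) (q(B) = 2 - (B + 76)/(B + B) = 2 - (76 + B)/(2*B))
C(b(7)) + q((-4 + P(3))*(-2)) = 1/(-26) + (3/2 - 38*(-1/(2*(-4 + (20 + 3**2 + 9*3))))) = -1/26 + (3/2 - 38*(-1/(2*(-4 + (20 + 9 + 27))))) = -1/26 + (3/2 - 38*(-1/(2*(-4 + 56)))) = -1/26 + (3/2 - 38/(52*(-2))) = -1/26 + (3/2 - 38/(-104)) = -1/26 + (3/2 - 38*(-1/104)) = -1/26 + (3/2 + 19/52) = -1/26 + 97/52 = 95/52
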